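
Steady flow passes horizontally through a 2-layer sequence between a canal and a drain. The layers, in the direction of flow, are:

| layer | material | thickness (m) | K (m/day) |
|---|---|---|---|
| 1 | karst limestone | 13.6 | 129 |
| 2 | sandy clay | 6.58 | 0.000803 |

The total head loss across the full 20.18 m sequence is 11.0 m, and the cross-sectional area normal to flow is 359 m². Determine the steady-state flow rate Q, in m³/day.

0.482

Flow is perpendicular to layering, so the layers act in series and the equivalent K is the thickness-weighted harmonic mean.
Total thickness L = 13.6 + 6.58 = 20.18 m.
Σ(b_i/K_i) = 13.6/129 + 6.58/0.000803 = 8194 d.
K_eq = L / Σ(b_i/K_i) = 20.18 / 8194 = 0.002463 m/day.
Q = K_eq · A · (Δh/L) = 0.002463 × 359 × (11.0/20.18) = 0.4819 m³/day.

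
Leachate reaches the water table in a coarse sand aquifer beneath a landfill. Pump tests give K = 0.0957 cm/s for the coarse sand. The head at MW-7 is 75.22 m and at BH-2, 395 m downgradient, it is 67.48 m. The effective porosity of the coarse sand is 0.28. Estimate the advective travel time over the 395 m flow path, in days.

68.3

Convert K: 0.0957 cm/s × 864 = 82.68 m/day.
Hydraulic gradient i = (75.22 − 67.48) / 395 = 7.74 / 395 = 0.01959.
Darcy flux q = K · i = 82.68 × 0.01959 = 1.620 m/day.
Seepage velocity v = q / n_e = 1.620 / 0.28 = 5.786 m/day.
Travel time t = L / v = 395 / 5.786 = 68.26 days.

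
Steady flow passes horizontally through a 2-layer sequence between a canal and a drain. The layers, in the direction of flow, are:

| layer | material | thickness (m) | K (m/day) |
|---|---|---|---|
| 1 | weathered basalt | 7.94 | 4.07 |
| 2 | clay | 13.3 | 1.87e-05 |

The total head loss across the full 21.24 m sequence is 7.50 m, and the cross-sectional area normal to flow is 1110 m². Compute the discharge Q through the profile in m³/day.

Flow is perpendicular to layering, so the layers act in series and the equivalent K is the thickness-weighted harmonic mean.
Total thickness L = 7.94 + 13.3 = 21.24 m.
Σ(b_i/K_i) = 7.94/4.07 + 13.3/1.87e-05 = 7.112e+05 d.
K_eq = L / Σ(b_i/K_i) = 21.24 / 7.112e+05 = 2.986e-05 m/day.
Q = K_eq · A · (Δh/L) = 2.986e-05 × 1110 × (7.50/21.24) = 0.01171 m³/day.

0.0117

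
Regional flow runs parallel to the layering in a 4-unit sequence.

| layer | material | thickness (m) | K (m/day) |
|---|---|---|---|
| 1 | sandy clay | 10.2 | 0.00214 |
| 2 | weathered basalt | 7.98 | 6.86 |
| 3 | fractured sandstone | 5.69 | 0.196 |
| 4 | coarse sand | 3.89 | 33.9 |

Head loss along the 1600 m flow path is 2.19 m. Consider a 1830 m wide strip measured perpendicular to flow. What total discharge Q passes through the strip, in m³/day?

470

Flow is parallel to layering, so each bed carries its own Darcy discharge and the transmissivities add.
Σ(K_i·b_i) = 0.00214×10.2 + 6.86×7.98 + 0.196×5.69 + 33.9×3.89 = 187.8 m²/day.
Hydraulic gradient i = Δh / L = 2.19 / 1600 = 0.001369.
Q = Σ(K_i·b_i) · W · i = 187.8 × 1830 × 0.001369 = 470.3 m³/day.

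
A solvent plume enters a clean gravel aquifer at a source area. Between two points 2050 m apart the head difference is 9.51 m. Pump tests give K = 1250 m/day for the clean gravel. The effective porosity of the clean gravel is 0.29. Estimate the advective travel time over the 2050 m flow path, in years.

Hydraulic gradient i = Δh / L = 9.51 / 2050 = 0.004639.
Darcy flux q = K · i = 1250 × 0.004639 = 5.799 m/day.
Seepage velocity v = q / n_e = 5.799 / 0.29 = 20.00 m/day.
Travel time t = L / v = 2050 / 20.00 = 102.5 days = 0.2807 years.

0.281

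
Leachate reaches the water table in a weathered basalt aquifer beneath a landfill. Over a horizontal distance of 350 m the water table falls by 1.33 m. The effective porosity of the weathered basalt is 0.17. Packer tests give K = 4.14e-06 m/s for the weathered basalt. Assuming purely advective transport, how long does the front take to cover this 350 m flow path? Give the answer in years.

Convert K: 4.14e-06 m/s × 86400 = 0.3577 m/day.
Hydraulic gradient i = Δh / L = 1.33 / 350 = 0.003800.
Darcy flux q = K · i = 0.3577 × 0.003800 = 0.001359 m/day.
Seepage velocity v = q / n_e = 0.001359 / 0.17 = 0.007996 m/day.
Travel time t = L / v = 350 / 0.007996 = 43774 days = 119.8 years.

120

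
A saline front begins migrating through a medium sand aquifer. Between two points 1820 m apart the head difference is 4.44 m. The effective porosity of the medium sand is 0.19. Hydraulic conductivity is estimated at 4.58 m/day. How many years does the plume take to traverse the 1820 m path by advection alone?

Hydraulic gradient i = Δh / L = 4.44 / 1820 = 0.002440.
Darcy flux q = K · i = 4.580 × 0.002440 = 0.01117 m/day.
Seepage velocity v = q / n_e = 0.01117 / 0.19 = 0.05881 m/day.
Travel time t = L / v = 1820 / 0.05881 = 30949 days = 84.73 years.

84.7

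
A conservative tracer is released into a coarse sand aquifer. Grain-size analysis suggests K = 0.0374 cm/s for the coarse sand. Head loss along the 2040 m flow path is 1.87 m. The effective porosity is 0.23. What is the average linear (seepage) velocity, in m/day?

0.129

Convert K: 0.0374 cm/s × 864 = 32.31 m/day.
Hydraulic gradient i = Δh / L = 1.87 / 2040 = 0.0009167.
Darcy flux q = K · i = 32.31 × 0.0009167 = 0.02962 m/day.
Seepage velocity v = q / n_e = 0.02962 / 0.23 = 0.1288 m/day.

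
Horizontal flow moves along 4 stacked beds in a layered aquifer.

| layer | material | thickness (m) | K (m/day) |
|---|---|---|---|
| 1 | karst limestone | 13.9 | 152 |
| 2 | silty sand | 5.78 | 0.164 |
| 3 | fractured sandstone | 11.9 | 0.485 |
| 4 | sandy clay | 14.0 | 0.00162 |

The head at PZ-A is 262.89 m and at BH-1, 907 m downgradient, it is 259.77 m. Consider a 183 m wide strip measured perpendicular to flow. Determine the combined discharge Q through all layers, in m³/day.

Flow is parallel to layering, so each bed carries its own Darcy discharge and the transmissivities add.
Σ(K_i·b_i) = 152×13.9 + 0.164×5.78 + 0.485×11.9 + 0.00162×14.0 = 2120 m²/day.
Hydraulic gradient i = (262.89 − 259.77) / 907 = 3.12 / 907 = 0.003440.
Q = Σ(K_i·b_i) · W · i = 2120 × 183 × 0.003440 = 1334 m³/day.

1330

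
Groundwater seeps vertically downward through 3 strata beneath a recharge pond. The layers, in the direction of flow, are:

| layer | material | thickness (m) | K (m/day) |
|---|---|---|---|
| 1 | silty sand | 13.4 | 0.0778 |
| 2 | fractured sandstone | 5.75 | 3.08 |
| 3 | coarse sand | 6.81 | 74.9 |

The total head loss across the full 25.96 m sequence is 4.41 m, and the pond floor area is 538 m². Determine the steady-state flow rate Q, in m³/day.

Flow is perpendicular to layering, so the layers act in series and the equivalent K is the thickness-weighted harmonic mean.
Total thickness L = 13.4 + 5.75 + 6.81 = 25.96 m.
Σ(b_i/K_i) = 13.4/0.0778 + 5.75/3.08 + 6.81/74.9 = 174.2 d.
K_eq = L / Σ(b_i/K_i) = 25.96 / 174.2 = 0.1490 m/day.
Q = K_eq · A · (Δh/L) = 0.1490 × 538 × (4.41/25.96) = 13.62 m³/day.

13.6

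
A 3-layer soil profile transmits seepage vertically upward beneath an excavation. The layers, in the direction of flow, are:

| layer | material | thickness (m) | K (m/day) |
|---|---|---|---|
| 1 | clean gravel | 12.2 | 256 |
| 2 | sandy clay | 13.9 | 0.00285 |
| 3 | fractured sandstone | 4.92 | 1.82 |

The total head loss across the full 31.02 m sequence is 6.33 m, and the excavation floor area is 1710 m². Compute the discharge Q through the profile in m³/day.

2.22

Flow is perpendicular to layering, so the layers act in series and the equivalent K is the thickness-weighted harmonic mean.
Total thickness L = 12.2 + 13.9 + 4.92 = 31.02 m.
Σ(b_i/K_i) = 12.2/256 + 13.9/0.00285 + 4.92/1.82 = 4880 d.
K_eq = L / Σ(b_i/K_i) = 31.02 / 4880 = 0.006357 m/day.
Q = K_eq · A · (Δh/L) = 0.006357 × 1710 × (6.33/31.02) = 2.218 m³/day.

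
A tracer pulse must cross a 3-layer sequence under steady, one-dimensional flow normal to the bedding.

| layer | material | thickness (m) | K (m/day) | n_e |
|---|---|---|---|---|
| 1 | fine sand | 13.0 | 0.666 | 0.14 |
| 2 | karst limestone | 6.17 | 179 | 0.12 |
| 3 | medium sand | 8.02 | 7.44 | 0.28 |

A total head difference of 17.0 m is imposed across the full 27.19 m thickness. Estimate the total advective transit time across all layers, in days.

With flow normal to the layers, continuity requires the same specific discharge q through every layer.
Σ(b_i/K_i) = 13.0/0.666 + 6.17/179 + 8.02/7.44 = 20.63 d.
q = Δh / Σ(b_i/K_i) = 17.0 / 20.63 = 0.8240 m/day.
In each layer the seepage velocity is v_i = q/n_i, so the layer transit time is t_i = b_i·n_i / q:
  layer 1 (fine sand): t_1 = 13.0 × 0.14 / 0.8240 = 2.209 d
  layer 2 (karst limestone): t_2 = 6.17 × 0.12 / 0.8240 = 0.8986 d
  layer 3 (medium sand): t_3 = 8.02 × 0.28 / 0.8240 = 2.725 d
Total t = Σ t_i = 5.833 days.

5.83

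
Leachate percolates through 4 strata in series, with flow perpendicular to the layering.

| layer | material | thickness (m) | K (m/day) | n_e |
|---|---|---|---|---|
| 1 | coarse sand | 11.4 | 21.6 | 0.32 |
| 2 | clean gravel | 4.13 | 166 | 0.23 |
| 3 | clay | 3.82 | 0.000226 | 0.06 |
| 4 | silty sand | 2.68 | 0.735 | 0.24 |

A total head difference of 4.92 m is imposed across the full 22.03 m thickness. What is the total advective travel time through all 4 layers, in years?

51.5

With flow normal to the layers, continuity requires the same specific discharge q through every layer.
Σ(b_i/K_i) = 11.4/21.6 + 4.13/166 + 3.82/0.000226 + 2.68/0.735 = 16907 d.
q = Δh / Σ(b_i/K_i) = 4.92 / 16907 = 0.0002910 m/day.
In each layer the seepage velocity is v_i = q/n_i, so the layer transit time is t_i = b_i·n_i / q:
  layer 1 (coarse sand): t_1 = 11.4 × 0.32 / 0.0002910 = 12536 d
  layer 2 (clean gravel): t_2 = 4.13 × 0.23 / 0.0002910 = 3264 d
  layer 3 (clay): t_3 = 3.82 × 0.06 / 0.0002910 = 787.6 d
  layer 4 (silty sand): t_4 = 2.68 × 0.24 / 0.0002910 = 2210 d
Total t = Σ t_i = 18798 days = 51.47 years.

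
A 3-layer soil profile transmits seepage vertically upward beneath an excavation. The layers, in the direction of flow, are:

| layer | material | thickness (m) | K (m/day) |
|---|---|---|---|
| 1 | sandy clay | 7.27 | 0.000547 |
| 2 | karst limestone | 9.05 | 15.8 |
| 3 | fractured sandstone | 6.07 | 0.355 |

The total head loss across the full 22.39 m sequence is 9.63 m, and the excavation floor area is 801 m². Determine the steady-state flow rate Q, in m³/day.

Flow is perpendicular to layering, so the layers act in series and the equivalent K is the thickness-weighted harmonic mean.
Total thickness L = 7.27 + 9.05 + 6.07 = 22.39 m.
Σ(b_i/K_i) = 7.27/0.000547 + 9.05/15.8 + 6.07/0.355 = 13308 d.
K_eq = L / Σ(b_i/K_i) = 22.39 / 13308 = 0.001682 m/day.
Q = K_eq · A · (Δh/L) = 0.001682 × 801 × (9.63/22.39) = 0.5796 m³/day.

0.580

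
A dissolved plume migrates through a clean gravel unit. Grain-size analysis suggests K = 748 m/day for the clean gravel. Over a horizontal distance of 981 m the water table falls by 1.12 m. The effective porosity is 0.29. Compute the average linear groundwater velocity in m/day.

2.94

Hydraulic gradient i = Δh / L = 1.12 / 981 = 0.001142.
Darcy flux q = K · i = 748.0 × 0.001142 = 0.8540 m/day.
Seepage velocity v = q / n_e = 0.8540 / 0.29 = 2.945 m/day.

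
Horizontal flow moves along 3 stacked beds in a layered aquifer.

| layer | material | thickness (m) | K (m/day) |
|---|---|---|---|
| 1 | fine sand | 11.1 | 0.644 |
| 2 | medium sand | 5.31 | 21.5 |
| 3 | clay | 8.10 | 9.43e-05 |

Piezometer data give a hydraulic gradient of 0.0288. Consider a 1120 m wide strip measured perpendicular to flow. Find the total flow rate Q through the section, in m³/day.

Flow is parallel to layering, so each bed carries its own Darcy discharge and the transmissivities add.
Σ(K_i·b_i) = 0.644×11.1 + 21.5×5.31 + 9.43e-05×8.10 = 121.3 m²/day.
Hydraulic gradient i = 0.0288.
Q = Σ(K_i·b_i) · W · i = 121.3 × 1120 × 0.02880 = 3913 m³/day.

3910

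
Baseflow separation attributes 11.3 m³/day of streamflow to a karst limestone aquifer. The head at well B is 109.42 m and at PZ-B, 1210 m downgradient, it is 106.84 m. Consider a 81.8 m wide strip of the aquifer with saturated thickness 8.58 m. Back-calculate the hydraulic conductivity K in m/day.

7.55

Cross-sectional area A = 81.8 × 8.58 = 701.8 m².
Hydraulic gradient i = (109.42 − 106.84) / 1210 = 2.58 / 1210 = 0.002132.
From Q = K·A·i, K = Q / (A·i) = 11.3 / (701.8 × 0.002132) = 7.551 m/day.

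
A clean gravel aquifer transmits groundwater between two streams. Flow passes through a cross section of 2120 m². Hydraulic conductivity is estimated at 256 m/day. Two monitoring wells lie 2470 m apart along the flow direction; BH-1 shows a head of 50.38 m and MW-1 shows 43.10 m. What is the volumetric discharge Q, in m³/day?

1600

Hydraulic gradient i = (50.38 − 43.10) / 2470 = 7.28 / 2470 = 0.002947.
Darcy's law: Q = K · A · i = 256.0 × 2120 × 0.002947 = 1600 m³/day.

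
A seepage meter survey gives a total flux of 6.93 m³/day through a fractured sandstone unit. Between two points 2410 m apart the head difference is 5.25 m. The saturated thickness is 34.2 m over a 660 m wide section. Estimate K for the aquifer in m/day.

Cross-sectional area A = 660 × 34.2 = 22572 m².
Hydraulic gradient i = Δh / L = 5.25 / 2410 = 0.002178.
From Q = K·A·i, K = Q / (A·i) = 6.93 / (22572 × 0.002178) = 0.1409 m/day.

0.141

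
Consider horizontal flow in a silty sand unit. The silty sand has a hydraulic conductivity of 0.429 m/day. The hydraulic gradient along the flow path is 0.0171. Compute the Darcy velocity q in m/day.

0.00734

Hydraulic gradient i = 0.0171.
Specific discharge q = K · i = 0.4290 × 0.01710 = 0.007336 m/day.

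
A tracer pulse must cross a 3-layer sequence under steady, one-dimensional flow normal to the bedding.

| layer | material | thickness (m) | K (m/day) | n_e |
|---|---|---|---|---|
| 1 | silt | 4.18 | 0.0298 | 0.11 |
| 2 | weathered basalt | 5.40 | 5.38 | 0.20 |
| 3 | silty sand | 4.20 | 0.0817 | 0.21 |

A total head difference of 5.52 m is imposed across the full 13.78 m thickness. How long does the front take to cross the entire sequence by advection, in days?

With flow normal to the layers, continuity requires the same specific discharge q through every layer.
Σ(b_i/K_i) = 4.18/0.0298 + 5.40/5.38 + 4.20/0.0817 = 192.7 d.
q = Δh / Σ(b_i/K_i) = 5.52 / 192.7 = 0.02865 m/day.
In each layer the seepage velocity is v_i = q/n_i, so the layer transit time is t_i = b_i·n_i / q:
  layer 1 (silt): t_1 = 4.18 × 0.11 / 0.02865 = 16.05 d
  layer 2 (weathered basalt): t_2 = 5.40 × 0.20 / 0.02865 = 37.70 d
  layer 3 (silty sand): t_3 = 4.20 × 0.21 / 0.02865 = 30.79 d
Total t = Σ t_i = 84.53 days.

84.5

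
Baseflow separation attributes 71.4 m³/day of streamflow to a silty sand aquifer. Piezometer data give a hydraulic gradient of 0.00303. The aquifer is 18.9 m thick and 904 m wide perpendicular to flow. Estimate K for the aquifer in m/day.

Cross-sectional area A = 904 × 18.9 = 17086 m².
Hydraulic gradient i = 0.00303.
From Q = K·A·i, K = Q / (A·i) = 71.4 / (17086 × 0.003030) = 1.379 m/day.

1.38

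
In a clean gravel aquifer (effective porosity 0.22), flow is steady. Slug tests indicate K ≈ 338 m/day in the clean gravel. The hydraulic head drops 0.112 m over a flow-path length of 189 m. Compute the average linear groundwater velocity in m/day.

Hydraulic gradient i = Δh / L = 0.112 / 189 = 0.0005926.
Darcy flux q = K · i = 338.0 × 0.0005926 = 0.2003 m/day.
Seepage velocity v = q / n_e = 0.2003 / 0.22 = 0.9104 m/day.

0.910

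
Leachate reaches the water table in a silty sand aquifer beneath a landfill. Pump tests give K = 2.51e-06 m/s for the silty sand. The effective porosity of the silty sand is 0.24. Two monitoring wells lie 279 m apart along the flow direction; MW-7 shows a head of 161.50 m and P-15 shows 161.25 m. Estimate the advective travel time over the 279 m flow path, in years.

Convert K: 2.51e-06 m/s × 86400 = 0.2169 m/day.
Hydraulic gradient i = (161.50 − 161.25) / 279 = 0.25 / 279 = 0.0008961.
Darcy flux q = K · i = 0.2169 × 0.0008961 = 0.0001943 m/day.
Seepage velocity v = q / n_e = 0.0001943 / 0.24 = 0.0008097 m/day.
Travel time t = L / v = 279 / 0.0008097 = 3.446e+05 days = 943.4 years.

943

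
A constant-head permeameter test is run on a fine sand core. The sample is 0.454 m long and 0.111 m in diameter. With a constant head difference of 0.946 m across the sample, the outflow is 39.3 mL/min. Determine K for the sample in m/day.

2.81

Cross-sectional area A = π·(d/2)² = π × (0.111/2)² = 0.009677 m².
Convert discharge: 39.3 mL/min = 6.550e-07 m³/s.
Darcy's law rearranged: K = Q·L / (A·Δh) = 6.550e-07 × 0.454 / (0.009677 × 0.946) = 3.248e-05 m/s = 2.807 m/day.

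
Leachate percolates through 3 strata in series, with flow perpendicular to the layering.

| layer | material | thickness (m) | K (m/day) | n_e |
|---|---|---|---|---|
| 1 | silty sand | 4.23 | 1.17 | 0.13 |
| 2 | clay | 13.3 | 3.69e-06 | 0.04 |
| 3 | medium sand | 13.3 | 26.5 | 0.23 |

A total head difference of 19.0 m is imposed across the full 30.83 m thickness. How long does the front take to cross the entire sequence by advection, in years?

2150

With flow normal to the layers, continuity requires the same specific discharge q through every layer.
Σ(b_i/K_i) = 4.23/1.17 + 13.3/3.69e-06 + 13.3/26.5 = 3.604e+06 d.
q = Δh / Σ(b_i/K_i) = 19.0 / 3.604e+06 = 5.271e-06 m/day.
In each layer the seepage velocity is v_i = q/n_i, so the layer transit time is t_i = b_i·n_i / q:
  layer 1 (silty sand): t_1 = 4.23 × 0.13 / 5.271e-06 = 1.043e+05 d
  layer 2 (clay): t_2 = 13.3 × 0.04 / 5.271e-06 = 1.009e+05 d
  layer 3 (medium sand): t_3 = 13.3 × 0.23 / 5.271e-06 = 5.803e+05 d
Total t = Σ t_i = 7.855e+05 days = 2151 years.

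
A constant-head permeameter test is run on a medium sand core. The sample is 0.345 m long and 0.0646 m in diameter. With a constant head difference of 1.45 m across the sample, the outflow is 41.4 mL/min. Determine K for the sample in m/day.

Cross-sectional area A = π·(d/2)² = π × (0.0646/2)² = 0.003278 m².
Convert discharge: 41.4 mL/min = 6.900e-07 m³/s.
Darcy's law rearranged: K = Q·L / (A·Δh) = 6.900e-07 × 0.345 / (0.003278 × 1.45) = 5.009e-05 m/s = 4.328 m/day.

4.33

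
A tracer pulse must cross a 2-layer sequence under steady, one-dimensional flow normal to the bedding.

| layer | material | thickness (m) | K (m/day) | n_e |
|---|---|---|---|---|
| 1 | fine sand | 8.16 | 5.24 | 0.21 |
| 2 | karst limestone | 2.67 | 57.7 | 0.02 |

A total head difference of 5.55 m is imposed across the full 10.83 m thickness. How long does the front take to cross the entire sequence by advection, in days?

0.511

With flow normal to the layers, continuity requires the same specific discharge q through every layer.
Σ(b_i/K_i) = 8.16/5.24 + 2.67/57.7 = 1.604 d.
q = Δh / Σ(b_i/K_i) = 5.55 / 1.604 = 3.461 m/day.
In each layer the seepage velocity is v_i = q/n_i, so the layer transit time is t_i = b_i·n_i / q:
  layer 1 (fine sand): t_1 = 8.16 × 0.21 / 3.461 = 0.4951 d
  layer 2 (karst limestone): t_2 = 2.67 × 0.02 / 3.461 = 0.01543 d
Total t = Σ t_i = 0.5105 days.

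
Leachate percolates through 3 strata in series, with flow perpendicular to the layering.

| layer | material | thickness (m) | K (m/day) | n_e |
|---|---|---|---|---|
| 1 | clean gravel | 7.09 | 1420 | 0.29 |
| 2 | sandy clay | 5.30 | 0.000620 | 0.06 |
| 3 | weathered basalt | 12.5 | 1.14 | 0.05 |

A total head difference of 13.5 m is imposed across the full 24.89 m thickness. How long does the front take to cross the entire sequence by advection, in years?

With flow normal to the layers, continuity requires the same specific discharge q through every layer.
Σ(b_i/K_i) = 7.09/1420 + 5.30/0.000620 + 12.5/1.14 = 8559 d.
q = Δh / Σ(b_i/K_i) = 13.5 / 8559 = 0.001577 m/day.
In each layer the seepage velocity is v_i = q/n_i, so the layer transit time is t_i = b_i·n_i / q:
  layer 1 (clean gravel): t_1 = 7.09 × 0.29 / 0.001577 = 1304 d
  layer 2 (sandy clay): t_2 = 5.30 × 0.06 / 0.001577 = 201.6 d
  layer 3 (weathered basalt): t_3 = 12.5 × 0.05 / 0.001577 = 396.3 d
Total t = Σ t_i = 1902 days = 5.206 years.

5.21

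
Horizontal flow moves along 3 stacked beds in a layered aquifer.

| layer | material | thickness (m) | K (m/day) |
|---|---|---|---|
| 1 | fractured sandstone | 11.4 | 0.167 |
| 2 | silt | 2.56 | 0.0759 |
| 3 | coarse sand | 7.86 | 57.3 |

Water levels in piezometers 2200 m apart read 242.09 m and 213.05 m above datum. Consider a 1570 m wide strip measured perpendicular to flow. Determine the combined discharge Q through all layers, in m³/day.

9380

Flow is parallel to layering, so each bed carries its own Darcy discharge and the transmissivities add.
Σ(K_i·b_i) = 0.167×11.4 + 0.0759×2.56 + 57.3×7.86 = 452.5 m²/day.
Hydraulic gradient i = (242.09 − 213.05) / 2200 = 29.04 / 2200 = 0.01320.
Q = Σ(K_i·b_i) · W · i = 452.5 × 1570 × 0.01320 = 9377 m³/day.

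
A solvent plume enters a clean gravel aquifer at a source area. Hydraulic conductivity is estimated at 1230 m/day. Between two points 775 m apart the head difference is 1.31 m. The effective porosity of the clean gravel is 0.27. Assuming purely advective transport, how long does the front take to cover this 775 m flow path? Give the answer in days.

101

Hydraulic gradient i = Δh / L = 1.31 / 775 = 0.001690.
Darcy flux q = K · i = 1230 × 0.001690 = 2.079 m/day.
Seepage velocity v = q / n_e = 2.079 / 0.27 = 7.700 m/day.
Travel time t = L / v = 775 / 7.700 = 100.6 days.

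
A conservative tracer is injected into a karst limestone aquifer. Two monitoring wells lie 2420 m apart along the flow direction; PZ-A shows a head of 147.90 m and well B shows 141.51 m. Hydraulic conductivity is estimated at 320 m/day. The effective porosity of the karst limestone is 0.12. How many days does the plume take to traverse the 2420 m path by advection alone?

Hydraulic gradient i = (147.90 − 141.51) / 2420 = 6.39 / 2420 = 0.002640.
Darcy flux q = K · i = 320.0 × 0.002640 = 0.8450 m/day.
Seepage velocity v = q / n_e = 0.8450 / 0.12 = 7.041 m/day.
Travel time t = L / v = 2420 / 7.041 = 343.7 days.

344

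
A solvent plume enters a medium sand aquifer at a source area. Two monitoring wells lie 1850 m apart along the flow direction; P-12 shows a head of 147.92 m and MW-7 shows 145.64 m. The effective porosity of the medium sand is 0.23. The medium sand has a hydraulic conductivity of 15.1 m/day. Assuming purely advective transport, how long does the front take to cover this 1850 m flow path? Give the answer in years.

Hydraulic gradient i = (147.92 − 145.64) / 1850 = 2.28 / 1850 = 0.001232.
Darcy flux q = K · i = 15.10 × 0.001232 = 0.01861 m/day.
Seepage velocity v = q / n_e = 0.01861 / 0.23 = 0.08091 m/day.
Travel time t = L / v = 1850 / 0.08091 = 22864 days = 62.60 years.

62.6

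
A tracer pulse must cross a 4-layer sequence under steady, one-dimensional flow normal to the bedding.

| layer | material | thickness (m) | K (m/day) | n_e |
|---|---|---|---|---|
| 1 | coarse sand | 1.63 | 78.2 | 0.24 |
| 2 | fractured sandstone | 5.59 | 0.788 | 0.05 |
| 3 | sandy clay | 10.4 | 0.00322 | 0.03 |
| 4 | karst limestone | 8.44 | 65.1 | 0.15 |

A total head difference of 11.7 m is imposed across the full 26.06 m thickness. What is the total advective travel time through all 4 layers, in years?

1.70

With flow normal to the layers, continuity requires the same specific discharge q through every layer.
Σ(b_i/K_i) = 1.63/78.2 + 5.59/0.788 + 10.4/0.00322 + 8.44/65.1 = 3237 d.
q = Δh / Σ(b_i/K_i) = 11.7 / 3237 = 0.003614 m/day.
In each layer the seepage velocity is v_i = q/n_i, so the layer transit time is t_i = b_i·n_i / q:
  layer 1 (coarse sand): t_1 = 1.63 × 0.24 / 0.003614 = 108.2 d
  layer 2 (fractured sandstone): t_2 = 5.59 × 0.05 / 0.003614 = 77.33 d
  layer 3 (sandy clay): t_3 = 10.4 × 0.03 / 0.003614 = 86.32 d
  layer 4 (karst limestone): t_4 = 8.44 × 0.15 / 0.003614 = 350.3 d
Total t = Σ t_i = 622.2 days = 1.703 years.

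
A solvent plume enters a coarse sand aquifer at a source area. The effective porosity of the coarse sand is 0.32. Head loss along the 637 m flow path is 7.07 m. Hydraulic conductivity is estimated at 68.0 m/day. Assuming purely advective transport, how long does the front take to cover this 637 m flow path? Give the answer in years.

Hydraulic gradient i = Δh / L = 7.07 / 637 = 0.01110.
Darcy flux q = K · i = 68.00 × 0.01110 = 0.7547 m/day.
Seepage velocity v = q / n_e = 0.7547 / 0.32 = 2.359 m/day.
Travel time t = L / v = 637 / 2.359 = 270.1 days = 0.7395 years.

0.739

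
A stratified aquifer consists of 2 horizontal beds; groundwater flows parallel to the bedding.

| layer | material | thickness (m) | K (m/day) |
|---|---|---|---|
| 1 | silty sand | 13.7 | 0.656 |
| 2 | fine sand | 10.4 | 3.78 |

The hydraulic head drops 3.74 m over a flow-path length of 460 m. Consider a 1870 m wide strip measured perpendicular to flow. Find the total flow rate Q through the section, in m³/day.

734

Flow is parallel to layering, so each bed carries its own Darcy discharge and the transmissivities add.
Σ(K_i·b_i) = 0.656×13.7 + 3.78×10.4 = 48.30 m²/day.
Hydraulic gradient i = Δh / L = 3.74 / 460 = 0.008130.
Q = Σ(K_i·b_i) · W · i = 48.30 × 1870 × 0.008130 = 734.3 m³/day.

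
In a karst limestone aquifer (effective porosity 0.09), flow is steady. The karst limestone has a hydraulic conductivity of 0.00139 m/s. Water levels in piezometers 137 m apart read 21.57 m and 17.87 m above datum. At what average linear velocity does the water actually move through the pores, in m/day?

Convert K: 0.00139 m/s × 86400 = 120.1 m/day.
Hydraulic gradient i = (21.57 − 17.87) / 137 = 3.7 / 137 = 0.02701.
Darcy flux q = K · i = 120.1 × 0.02701 = 3.243 m/day.
Seepage velocity v = q / n_e = 3.243 / 0.09 = 36.04 m/day.

36.0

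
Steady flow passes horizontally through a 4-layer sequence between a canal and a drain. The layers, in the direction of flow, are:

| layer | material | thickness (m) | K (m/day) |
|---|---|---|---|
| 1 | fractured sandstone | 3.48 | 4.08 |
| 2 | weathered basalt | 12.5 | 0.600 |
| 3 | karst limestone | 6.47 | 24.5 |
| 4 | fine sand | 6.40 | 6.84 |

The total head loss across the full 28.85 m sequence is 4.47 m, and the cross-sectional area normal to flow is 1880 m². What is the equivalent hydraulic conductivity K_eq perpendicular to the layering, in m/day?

Flow is perpendicular to layering, so the layers act in series and the equivalent K is the thickness-weighted harmonic mean.
Total thickness L = 3.48 + 12.5 + 6.47 + 6.40 = 28.85 m.
Σ(b_i/K_i) = 3.48/4.08 + 12.5/0.600 + 6.47/24.5 + 6.40/6.84 = 22.89 d.
K_eq = L / Σ(b_i/K_i) = 28.85 / 22.89 = 1.261 m/day.

1.26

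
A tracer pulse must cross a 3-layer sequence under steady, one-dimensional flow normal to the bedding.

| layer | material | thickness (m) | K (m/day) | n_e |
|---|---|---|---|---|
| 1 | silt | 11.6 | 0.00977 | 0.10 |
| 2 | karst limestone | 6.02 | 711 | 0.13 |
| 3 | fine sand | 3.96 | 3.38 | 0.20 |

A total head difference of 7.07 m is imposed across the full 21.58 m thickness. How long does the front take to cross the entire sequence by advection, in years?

1.26

With flow normal to the layers, continuity requires the same specific discharge q through every layer.
Σ(b_i/K_i) = 11.6/0.00977 + 6.02/711 + 3.96/3.38 = 1188 d.
q = Δh / Σ(b_i/K_i) = 7.07 / 1188 = 0.005949 m/day.
In each layer the seepage velocity is v_i = q/n_i, so the layer transit time is t_i = b_i·n_i / q:
  layer 1 (silt): t_1 = 11.6 × 0.10 / 0.005949 = 195.0 d
  layer 2 (karst limestone): t_2 = 6.02 × 0.13 / 0.005949 = 131.6 d
  layer 3 (fine sand): t_3 = 3.96 × 0.20 / 0.005949 = 133.1 d
Total t = Σ t_i = 459.7 days = 1.259 years.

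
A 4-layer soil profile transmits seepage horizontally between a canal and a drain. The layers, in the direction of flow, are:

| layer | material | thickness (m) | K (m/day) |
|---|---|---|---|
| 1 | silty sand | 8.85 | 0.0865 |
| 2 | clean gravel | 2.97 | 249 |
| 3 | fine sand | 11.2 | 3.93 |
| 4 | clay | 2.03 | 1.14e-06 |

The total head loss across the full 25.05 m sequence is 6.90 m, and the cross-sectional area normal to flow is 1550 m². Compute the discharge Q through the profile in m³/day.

0.00601

Flow is perpendicular to layering, so the layers act in series and the equivalent K is the thickness-weighted harmonic mean.
Total thickness L = 8.85 + 2.97 + 11.2 + 2.03 = 25.05 m.
Σ(b_i/K_i) = 8.85/0.0865 + 2.97/249 + 11.2/3.93 + 2.03/1.14e-06 = 1.781e+06 d.
K_eq = L / Σ(b_i/K_i) = 25.05 / 1.781e+06 = 1.407e-05 m/day.
Q = K_eq · A · (Δh/L) = 1.407e-05 × 1550 × (6.90/25.05) = 0.006006 m³/day.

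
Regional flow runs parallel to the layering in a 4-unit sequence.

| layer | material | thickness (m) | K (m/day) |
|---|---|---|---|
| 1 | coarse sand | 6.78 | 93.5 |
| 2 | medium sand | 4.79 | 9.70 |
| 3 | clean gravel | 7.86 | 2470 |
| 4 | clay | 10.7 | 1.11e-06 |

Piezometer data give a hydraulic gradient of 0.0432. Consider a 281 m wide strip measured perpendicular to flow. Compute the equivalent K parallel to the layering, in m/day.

Flow is parallel to layering, so each bed carries its own Darcy discharge and the transmissivities add.
Σ(K_i·b_i) = 93.5×6.78 + 9.70×4.79 + 2470×7.86 + 1.11e-06×10.7 = 20095 m²/day.
Total thickness b = 30.13 m, so K_eq = Σ(K_i·b_i)/b = 666.9 m/day.

667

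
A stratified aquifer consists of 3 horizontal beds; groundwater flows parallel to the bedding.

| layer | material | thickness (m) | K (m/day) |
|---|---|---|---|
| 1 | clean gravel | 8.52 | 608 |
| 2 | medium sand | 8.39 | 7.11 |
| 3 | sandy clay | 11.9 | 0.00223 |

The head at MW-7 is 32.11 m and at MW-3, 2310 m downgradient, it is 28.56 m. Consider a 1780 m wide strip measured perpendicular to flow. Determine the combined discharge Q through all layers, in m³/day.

Flow is parallel to layering, so each bed carries its own Darcy discharge and the transmissivities add.
Σ(K_i·b_i) = 608×8.52 + 7.11×8.39 + 0.00223×11.9 = 5240 m²/day.
Hydraulic gradient i = (32.11 − 28.56) / 2310 = 3.55 / 2310 = 0.001537.
Q = Σ(K_i·b_i) · W · i = 5240 × 1780 × 0.001537 = 14334 m³/day.

14300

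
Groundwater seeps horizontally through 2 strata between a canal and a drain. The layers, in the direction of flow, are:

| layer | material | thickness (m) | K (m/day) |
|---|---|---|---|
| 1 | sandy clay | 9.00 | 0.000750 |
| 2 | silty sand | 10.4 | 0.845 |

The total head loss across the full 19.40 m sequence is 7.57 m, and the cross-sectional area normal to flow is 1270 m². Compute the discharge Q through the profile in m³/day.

0.800

Flow is perpendicular to layering, so the layers act in series and the equivalent K is the thickness-weighted harmonic mean.
Total thickness L = 9.00 + 10.4 = 19.40 m.
Σ(b_i/K_i) = 9.00/0.000750 + 10.4/0.845 = 12012 d.
K_eq = L / Σ(b_i/K_i) = 19.40 / 12012 = 0.001615 m/day.
Q = K_eq · A · (Δh/L) = 0.001615 × 1270 × (7.57/19.40) = 0.8003 m³/day.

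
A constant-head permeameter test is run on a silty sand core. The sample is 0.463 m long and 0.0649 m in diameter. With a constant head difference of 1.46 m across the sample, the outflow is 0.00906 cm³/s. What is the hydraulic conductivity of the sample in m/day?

Cross-sectional area A = π·(d/2)² = π × (0.0649/2)² = 0.003308 m².
Convert discharge: 0.00906 cm³/s = 9.060e-09 m³/s.
Darcy's law rearranged: K = Q·L / (A·Δh) = 9.060e-09 × 0.463 / (0.003308 × 1.46) = 8.685e-07 m/s = 0.07504 m/day.

0.0750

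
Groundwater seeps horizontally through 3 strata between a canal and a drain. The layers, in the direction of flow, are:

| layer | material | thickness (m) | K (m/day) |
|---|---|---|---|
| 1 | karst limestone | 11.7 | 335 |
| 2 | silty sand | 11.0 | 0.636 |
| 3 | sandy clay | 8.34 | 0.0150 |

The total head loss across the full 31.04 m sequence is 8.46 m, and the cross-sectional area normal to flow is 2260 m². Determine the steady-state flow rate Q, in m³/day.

33.3

Flow is perpendicular to layering, so the layers act in series and the equivalent K is the thickness-weighted harmonic mean.
Total thickness L = 11.7 + 11.0 + 8.34 = 31.04 m.
Σ(b_i/K_i) = 11.7/335 + 11.0/0.636 + 8.34/0.0150 = 573.3 d.
K_eq = L / Σ(b_i/K_i) = 31.04 / 573.3 = 0.05414 m/day.
Q = K_eq · A · (Δh/L) = 0.05414 × 2260 × (8.46/31.04) = 33.35 m³/day.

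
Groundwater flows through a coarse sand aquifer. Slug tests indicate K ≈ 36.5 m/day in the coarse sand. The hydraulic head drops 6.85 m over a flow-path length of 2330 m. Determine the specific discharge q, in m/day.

Hydraulic gradient i = Δh / L = 6.85 / 2330 = 0.002940.
Specific discharge q = K · i = 36.50 × 0.002940 = 0.1073 m/day.

0.107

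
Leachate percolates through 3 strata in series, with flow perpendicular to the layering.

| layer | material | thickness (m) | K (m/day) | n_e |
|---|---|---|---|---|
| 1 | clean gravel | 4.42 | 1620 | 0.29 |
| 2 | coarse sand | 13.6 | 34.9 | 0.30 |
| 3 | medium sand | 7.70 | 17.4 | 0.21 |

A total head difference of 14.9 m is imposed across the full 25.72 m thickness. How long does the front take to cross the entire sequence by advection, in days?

0.391

With flow normal to the layers, continuity requires the same specific discharge q through every layer.
Σ(b_i/K_i) = 4.42/1620 + 13.6/34.9 + 7.70/17.4 = 0.8349 d.
q = Δh / Σ(b_i/K_i) = 14.9 / 0.8349 = 17.85 m/day.
In each layer the seepage velocity is v_i = q/n_i, so the layer transit time is t_i = b_i·n_i / q:
  layer 1 (clean gravel): t_1 = 4.42 × 0.29 / 17.85 = 0.07183 d
  layer 2 (coarse sand): t_2 = 13.6 × 0.30 / 17.85 = 0.2286 d
  layer 3 (medium sand): t_3 = 7.70 × 0.21 / 17.85 = 0.09061 d
Total t = Σ t_i = 0.3911 days.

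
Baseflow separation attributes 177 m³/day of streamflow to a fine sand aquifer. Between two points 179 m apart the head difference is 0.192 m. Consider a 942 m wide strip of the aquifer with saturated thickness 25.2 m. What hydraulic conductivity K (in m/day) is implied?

6.95

Cross-sectional area A = 942 × 25.2 = 23738 m².
Hydraulic gradient i = Δh / L = 0.192 / 179 = 0.001073.
From Q = K·A·i, K = Q / (A·i) = 177 / (23738 × 0.001073) = 6.951 m/day.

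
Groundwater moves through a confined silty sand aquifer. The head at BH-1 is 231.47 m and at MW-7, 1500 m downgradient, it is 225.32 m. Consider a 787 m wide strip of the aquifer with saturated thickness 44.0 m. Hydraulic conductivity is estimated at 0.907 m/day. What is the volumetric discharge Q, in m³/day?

Cross-sectional area A = 787 × 44.0 = 34628 m².
Hydraulic gradient i = (231.47 − 225.32) / 1500 = 6.15 / 1500 = 0.004100.
Darcy's law: Q = K · A · i = 0.9070 × 34628 × 0.004100 = 128.8 m³/day.

129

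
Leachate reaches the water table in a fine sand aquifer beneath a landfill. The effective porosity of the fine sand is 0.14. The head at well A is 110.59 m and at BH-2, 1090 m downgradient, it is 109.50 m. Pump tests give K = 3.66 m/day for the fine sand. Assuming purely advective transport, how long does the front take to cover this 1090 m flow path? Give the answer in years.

114

Hydraulic gradient i = (110.59 − 109.50) / 1090 = 1.09 / 1090 = 0.001000.
Darcy flux q = K · i = 3.660 × 0.001000 = 0.003660 m/day.
Seepage velocity v = q / n_e = 0.003660 / 0.14 = 0.02614 m/day.
Travel time t = L / v = 1090 / 0.02614 = 41694 days = 114.2 years.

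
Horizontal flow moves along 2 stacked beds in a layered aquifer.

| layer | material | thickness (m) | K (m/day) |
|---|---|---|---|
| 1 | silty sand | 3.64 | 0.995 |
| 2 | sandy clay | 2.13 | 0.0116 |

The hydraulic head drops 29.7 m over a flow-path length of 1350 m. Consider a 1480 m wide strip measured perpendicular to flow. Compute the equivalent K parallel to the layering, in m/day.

0.632

Flow is parallel to layering, so each bed carries its own Darcy discharge and the transmissivities add.
Σ(K_i·b_i) = 0.995×3.64 + 0.0116×2.13 = 3.647 m²/day.
Total thickness b = 5.770 m, so K_eq = Σ(K_i·b_i)/b = 0.6320 m/day.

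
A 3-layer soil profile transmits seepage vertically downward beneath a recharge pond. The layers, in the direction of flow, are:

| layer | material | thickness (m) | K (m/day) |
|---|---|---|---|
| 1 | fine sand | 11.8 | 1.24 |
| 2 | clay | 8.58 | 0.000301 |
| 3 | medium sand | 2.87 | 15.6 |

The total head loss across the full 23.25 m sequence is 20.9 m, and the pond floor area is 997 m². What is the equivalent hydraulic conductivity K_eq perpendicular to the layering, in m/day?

Flow is perpendicular to layering, so the layers act in series and the equivalent K is the thickness-weighted harmonic mean.
Total thickness L = 11.8 + 8.58 + 2.87 = 23.25 m.
Σ(b_i/K_i) = 11.8/1.24 + 8.58/0.000301 + 2.87/15.6 = 28515 d.
K_eq = L / Σ(b_i/K_i) = 23.25 / 28515 = 0.0008154 m/day.

0.000815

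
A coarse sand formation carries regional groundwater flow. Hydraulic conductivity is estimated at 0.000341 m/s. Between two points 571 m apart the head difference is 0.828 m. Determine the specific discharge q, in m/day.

0.0427

Convert K: 0.000341 m/s × 86400 = 29.46 m/day.
Hydraulic gradient i = Δh / L = 0.828 / 571 = 0.001450.
Specific discharge q = K · i = 29.46 × 0.001450 = 0.04272 m/day.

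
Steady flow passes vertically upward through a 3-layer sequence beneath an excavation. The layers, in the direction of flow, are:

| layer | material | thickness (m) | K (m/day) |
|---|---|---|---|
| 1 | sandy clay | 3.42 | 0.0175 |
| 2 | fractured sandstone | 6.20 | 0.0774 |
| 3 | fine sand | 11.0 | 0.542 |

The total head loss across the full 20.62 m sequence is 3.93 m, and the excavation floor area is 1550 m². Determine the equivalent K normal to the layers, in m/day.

0.0697

Flow is perpendicular to layering, so the layers act in series and the equivalent K is the thickness-weighted harmonic mean.
Total thickness L = 3.42 + 6.20 + 11.0 = 20.62 m.
Σ(b_i/K_i) = 3.42/0.0175 + 6.20/0.0774 + 11.0/0.542 = 295.8 d.
K_eq = L / Σ(b_i/K_i) = 20.62 / 295.8 = 0.06970 m/day.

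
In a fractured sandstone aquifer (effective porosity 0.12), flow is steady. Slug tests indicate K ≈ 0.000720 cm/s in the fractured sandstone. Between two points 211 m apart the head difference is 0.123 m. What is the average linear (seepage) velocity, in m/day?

Convert K: 0.000720 cm/s × 864 = 0.6221 m/day.
Hydraulic gradient i = Δh / L = 0.123 / 211 = 0.0005829.
Darcy flux q = K · i = 0.6221 × 0.0005829 = 0.0003626 m/day.
Seepage velocity v = q / n_e = 0.0003626 / 0.12 = 0.003022 m/day.

0.00302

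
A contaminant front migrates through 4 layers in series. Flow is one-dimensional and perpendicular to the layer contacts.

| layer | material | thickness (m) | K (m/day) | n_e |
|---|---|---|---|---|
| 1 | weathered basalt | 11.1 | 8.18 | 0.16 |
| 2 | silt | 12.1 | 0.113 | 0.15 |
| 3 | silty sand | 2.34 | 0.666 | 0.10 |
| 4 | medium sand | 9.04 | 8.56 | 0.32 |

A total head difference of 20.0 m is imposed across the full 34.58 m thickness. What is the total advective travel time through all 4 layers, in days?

With flow normal to the layers, continuity requires the same specific discharge q through every layer.
Σ(b_i/K_i) = 11.1/8.18 + 12.1/0.113 + 2.34/0.666 + 9.04/8.56 = 113.0 d.
q = Δh / Σ(b_i/K_i) = 20.0 / 113.0 = 0.1770 m/day.
In each layer the seepage velocity is v_i = q/n_i, so the layer transit time is t_i = b_i·n_i / q:
  layer 1 (weathered basalt): t_1 = 11.1 × 0.16 / 0.1770 = 10.03 d
  layer 2 (silt): t_2 = 12.1 × 0.15 / 0.1770 = 10.26 d
  layer 3 (silty sand): t_3 = 2.34 × 0.10 / 0.1770 = 1.322 d
  layer 4 (medium sand): t_4 = 9.04 × 0.32 / 0.1770 = 16.35 d
Total t = Σ t_i = 37.96 days.

38.0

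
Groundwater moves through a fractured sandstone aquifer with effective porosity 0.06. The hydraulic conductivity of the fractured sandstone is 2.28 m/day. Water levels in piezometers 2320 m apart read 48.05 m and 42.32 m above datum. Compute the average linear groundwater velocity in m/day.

Hydraulic gradient i = (48.05 − 42.32) / 2320 = 5.73 / 2320 = 0.002470.
Darcy flux q = K · i = 2.280 × 0.002470 = 0.005631 m/day.
Seepage velocity v = q / n_e = 0.005631 / 0.06 = 0.09385 m/day.

0.0939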